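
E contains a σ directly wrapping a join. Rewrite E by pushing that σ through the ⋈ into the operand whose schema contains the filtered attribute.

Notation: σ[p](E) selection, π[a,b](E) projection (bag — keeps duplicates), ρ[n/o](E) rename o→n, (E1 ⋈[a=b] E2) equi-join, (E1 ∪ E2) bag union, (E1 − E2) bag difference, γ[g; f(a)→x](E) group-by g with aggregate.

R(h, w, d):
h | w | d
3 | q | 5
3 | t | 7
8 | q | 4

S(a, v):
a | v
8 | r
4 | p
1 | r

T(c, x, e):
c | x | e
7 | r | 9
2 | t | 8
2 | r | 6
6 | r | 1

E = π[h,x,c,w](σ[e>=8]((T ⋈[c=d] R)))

σ filters on e, owned by the left side.
E' = π[h,x,c,w]((σ[e>=8](T) ⋈[c=d] R))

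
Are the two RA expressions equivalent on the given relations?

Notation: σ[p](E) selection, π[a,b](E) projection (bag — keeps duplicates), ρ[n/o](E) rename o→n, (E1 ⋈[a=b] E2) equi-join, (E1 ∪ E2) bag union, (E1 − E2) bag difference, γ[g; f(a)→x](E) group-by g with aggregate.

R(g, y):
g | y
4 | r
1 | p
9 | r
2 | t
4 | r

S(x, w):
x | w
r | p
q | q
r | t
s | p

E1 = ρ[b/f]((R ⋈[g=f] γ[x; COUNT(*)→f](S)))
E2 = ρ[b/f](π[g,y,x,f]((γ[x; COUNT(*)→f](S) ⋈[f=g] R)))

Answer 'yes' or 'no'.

E1 row counts bottom-up:
  R → 5
  S → 4
  γ[x; COUNT(*)→f](S) → 3
  (R ⋈[g=f] γ[x; COUNT(*)→f](S)) → 3
  ρ[b/f]((R ⋈[g=f] γ[x; COUNT(*)→f](S))) → 3
E2 row counts bottom-up:
  S → 4
  γ[x; COUNT(*)→f](S) → 3
  R → 5
  (γ[x; COUNT(*)→f](S) ⋈[f=g] R) → 3
  π[g,y,x,f]((γ[x; COUNT(*)→f](S) ⋈[f=g] R)) → 3
  ρ[b/f](π[g,y,x,f]((γ[x; COUNT(*)→f](S) ⋈[f=g] R))) → 3

E1 and E2 produce the same multiset:
g | y | x | b
1 | p | q | 1
1 | p | s | 1
2 | t | r | 2

yes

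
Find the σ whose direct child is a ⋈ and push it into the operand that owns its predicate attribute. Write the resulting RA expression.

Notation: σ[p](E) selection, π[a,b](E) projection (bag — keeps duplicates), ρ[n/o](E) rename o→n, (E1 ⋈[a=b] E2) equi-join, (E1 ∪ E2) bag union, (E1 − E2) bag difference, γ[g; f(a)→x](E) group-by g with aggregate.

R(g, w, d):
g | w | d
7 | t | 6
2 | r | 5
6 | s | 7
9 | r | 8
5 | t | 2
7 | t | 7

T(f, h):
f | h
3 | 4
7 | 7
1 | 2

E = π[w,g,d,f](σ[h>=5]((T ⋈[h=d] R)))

σ filters on h, owned by the left side.
E' = π[w,g,d,f]((σ[h>=5](T) ⋈[h=d] R))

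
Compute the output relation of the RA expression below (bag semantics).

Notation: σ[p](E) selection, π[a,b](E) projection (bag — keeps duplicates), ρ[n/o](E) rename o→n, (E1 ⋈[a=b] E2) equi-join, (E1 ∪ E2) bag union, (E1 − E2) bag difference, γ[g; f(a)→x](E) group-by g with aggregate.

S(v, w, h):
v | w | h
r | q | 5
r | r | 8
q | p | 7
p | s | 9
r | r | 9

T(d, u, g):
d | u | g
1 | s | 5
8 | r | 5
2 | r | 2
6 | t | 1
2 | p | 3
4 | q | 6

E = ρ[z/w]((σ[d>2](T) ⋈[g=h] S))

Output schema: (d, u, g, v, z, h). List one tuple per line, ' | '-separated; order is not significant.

Stepwise |·|:
  T → 6
  σ[d>2](T) → 3
  S → 5
  (σ[d>2](T) ⋈[g=h] S) → 1
  ρ[z/w]((σ[d>2](T) ⋈[g=h] S)) → 1

== RESULT ==
d | u | g | v | z | h
8 | r | 5 | r | q | 5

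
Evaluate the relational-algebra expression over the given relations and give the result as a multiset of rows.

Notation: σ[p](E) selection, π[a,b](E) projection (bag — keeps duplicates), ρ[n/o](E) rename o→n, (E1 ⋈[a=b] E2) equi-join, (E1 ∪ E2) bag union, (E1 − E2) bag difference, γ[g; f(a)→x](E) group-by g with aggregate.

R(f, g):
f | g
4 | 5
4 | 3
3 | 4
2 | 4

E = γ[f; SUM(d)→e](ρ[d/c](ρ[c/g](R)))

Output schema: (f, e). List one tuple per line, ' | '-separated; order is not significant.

Per-node cardinality:
  R → 4
  ρ[c/g](R) → 4
  ρ[d/c](ρ[c/g](R)) → 4
  γ[f; SUM(d)→e](ρ[d/c](ρ[c/g](R))) → 3

== RESULT ==
f | e
2 | 4
3 | 4
4 | 8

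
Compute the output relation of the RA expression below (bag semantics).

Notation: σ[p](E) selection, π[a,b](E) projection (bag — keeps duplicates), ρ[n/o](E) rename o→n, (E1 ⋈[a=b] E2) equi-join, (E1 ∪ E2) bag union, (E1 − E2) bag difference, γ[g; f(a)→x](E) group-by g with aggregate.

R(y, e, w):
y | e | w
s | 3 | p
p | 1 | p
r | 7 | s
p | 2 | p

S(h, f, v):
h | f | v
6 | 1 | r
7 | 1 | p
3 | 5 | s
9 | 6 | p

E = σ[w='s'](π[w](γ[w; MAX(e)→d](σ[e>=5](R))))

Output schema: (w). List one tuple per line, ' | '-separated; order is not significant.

Stepwise |·|:
  R → 4
  σ[e>=5](R) → 1
  γ[w; MAX(e)→d](σ[e>=5](R)) → 1
  π[w](γ[w; MAX(e)→d](σ[e>=5](R))) → 1
  σ[w='s'](π[w](γ[w; MAX(e)→d](σ[e>=5](R)))) → 1

== RESULT ==
w
s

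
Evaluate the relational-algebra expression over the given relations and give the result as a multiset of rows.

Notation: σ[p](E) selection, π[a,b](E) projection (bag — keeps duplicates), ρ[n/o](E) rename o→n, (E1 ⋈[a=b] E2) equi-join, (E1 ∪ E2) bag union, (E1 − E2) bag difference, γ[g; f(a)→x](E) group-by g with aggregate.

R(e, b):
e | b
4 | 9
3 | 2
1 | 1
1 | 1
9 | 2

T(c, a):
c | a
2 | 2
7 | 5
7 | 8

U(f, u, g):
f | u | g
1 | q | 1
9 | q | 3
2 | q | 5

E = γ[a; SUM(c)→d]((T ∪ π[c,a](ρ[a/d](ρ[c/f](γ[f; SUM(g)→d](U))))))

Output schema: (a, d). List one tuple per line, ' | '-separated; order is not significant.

Stepwise |·|:
  T → 3
  U → 3
  γ[f; SUM(g)→d](U) → 3
  ρ[c/f](γ[f; SUM(g)→d](U)) → 3
  ρ[a/d](ρ[c/f](γ[f; SUM(g)→d](U))) → 3
  π[c,a](ρ[a/d](ρ[c/f](γ[f; SUM(g)→d](U)))) → 3
  (T ∪ π[c,a](ρ[a/d](ρ[c/f](γ[f; SUM(g)→d](U))))) → 6
  γ[a; SUM(c)→d]((T ∪ π[c,a](ρ[a/d](ρ[c/f](γ[f; SUM(g)→d](U)))))) → 5

== RESULT ==
a | d
1 | 1
2 | 2
3 | 9
5 | 9
8 | 7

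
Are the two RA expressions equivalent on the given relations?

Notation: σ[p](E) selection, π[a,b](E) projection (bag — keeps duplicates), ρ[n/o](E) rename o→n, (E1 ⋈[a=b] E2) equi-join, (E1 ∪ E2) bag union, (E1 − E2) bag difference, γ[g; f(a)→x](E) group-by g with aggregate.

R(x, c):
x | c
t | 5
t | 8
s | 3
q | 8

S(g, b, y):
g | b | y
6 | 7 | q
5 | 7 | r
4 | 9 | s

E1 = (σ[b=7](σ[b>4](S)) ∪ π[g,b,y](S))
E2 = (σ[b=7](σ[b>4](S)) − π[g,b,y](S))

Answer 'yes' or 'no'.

E1 per-node cardinality:
  S → 3
  σ[b>4](S) → 3
  σ[b=7](σ[b>4](S)) → 2
  S → 3
  π[g,b,y](S) → 3
  (σ[b=7](σ[b>4](S)) ∪ π[g,b,y](S)) → 5
E2 per-node cardinality:
  S → 3
  σ[b>4](S) → 3
  σ[b=7](σ[b>4](S)) → 2
  S → 3
  π[g,b,y](S) → 3
  (σ[b=7](σ[b>4](S)) − π[g,b,y](S)) → 0

E1 result:
g | b | y
4 | 9 | s
5 | 7 | r
5 | 7 | r
6 | 7 | q
6 | 7 | q
E2 result:
g | b | y
(0 rows)
Witness: (4, 9, 's') appears 1× in E1 but 0× in E2.

no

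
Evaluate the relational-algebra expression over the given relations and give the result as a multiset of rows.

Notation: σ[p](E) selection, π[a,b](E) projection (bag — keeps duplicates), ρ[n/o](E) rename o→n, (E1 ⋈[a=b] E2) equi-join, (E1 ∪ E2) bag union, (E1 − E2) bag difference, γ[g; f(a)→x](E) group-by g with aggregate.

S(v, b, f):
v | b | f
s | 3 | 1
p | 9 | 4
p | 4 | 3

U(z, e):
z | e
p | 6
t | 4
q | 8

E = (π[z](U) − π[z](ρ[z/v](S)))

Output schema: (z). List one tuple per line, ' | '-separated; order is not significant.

Per-node cardinality:
  U → 3
  π[z](U) → 3
  S → 3
  ρ[z/v](S) → 3
  π[z](ρ[z/v](S)) → 3
  (π[z](U) − π[z](ρ[z/v](S))) → 2

== RESULT ==
z
q
t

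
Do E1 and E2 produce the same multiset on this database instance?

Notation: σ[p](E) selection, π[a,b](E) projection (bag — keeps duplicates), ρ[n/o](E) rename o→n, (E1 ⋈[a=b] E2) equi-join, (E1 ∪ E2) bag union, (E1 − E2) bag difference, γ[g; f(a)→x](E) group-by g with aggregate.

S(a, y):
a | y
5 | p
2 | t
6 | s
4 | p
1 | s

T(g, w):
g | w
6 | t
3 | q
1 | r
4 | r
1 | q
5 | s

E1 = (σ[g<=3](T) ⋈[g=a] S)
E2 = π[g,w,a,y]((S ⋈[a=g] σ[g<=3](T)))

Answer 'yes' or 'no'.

E1 per-node cardinality:
  T → 6
  σ[g<=3](T) → 3
  S → 5
  (σ[g<=3](T) ⋈[g=a] S) → 2
E2 per-node cardinality:
  S → 5
  T → 6
  σ[g<=3](T) → 3
  (S ⋈[a=g] σ[g<=3](T)) → 2
  π[g,w,a,y]((S ⋈[a=g] σ[g<=3](T))) → 2

E1 and E2 produce the same multiset:
g | w | a | y
1 | q | 1 | s
1 | r | 1 | s

yes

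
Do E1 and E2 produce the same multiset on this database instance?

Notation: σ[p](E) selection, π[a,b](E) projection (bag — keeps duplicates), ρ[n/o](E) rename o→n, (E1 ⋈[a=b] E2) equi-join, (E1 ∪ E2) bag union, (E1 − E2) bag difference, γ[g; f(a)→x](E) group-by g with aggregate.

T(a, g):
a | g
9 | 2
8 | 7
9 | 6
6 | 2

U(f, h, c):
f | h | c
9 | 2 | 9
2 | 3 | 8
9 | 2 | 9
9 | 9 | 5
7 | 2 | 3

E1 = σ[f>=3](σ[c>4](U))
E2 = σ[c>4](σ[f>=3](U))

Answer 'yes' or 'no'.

E1 row counts bottom-up:
  U → 5
  σ[c>4](U) → 4
  σ[f>=3](σ[c>4](U)) → 3
E2 row counts bottom-up:
  U → 5
  σ[f>=3](U) → 4
  σ[c>4](σ[f>=3](U)) → 3

E1 and E2 produce the same multiset:
f | h | c
9 | 2 | 9
9 | 2 | 9
9 | 9 | 5

yes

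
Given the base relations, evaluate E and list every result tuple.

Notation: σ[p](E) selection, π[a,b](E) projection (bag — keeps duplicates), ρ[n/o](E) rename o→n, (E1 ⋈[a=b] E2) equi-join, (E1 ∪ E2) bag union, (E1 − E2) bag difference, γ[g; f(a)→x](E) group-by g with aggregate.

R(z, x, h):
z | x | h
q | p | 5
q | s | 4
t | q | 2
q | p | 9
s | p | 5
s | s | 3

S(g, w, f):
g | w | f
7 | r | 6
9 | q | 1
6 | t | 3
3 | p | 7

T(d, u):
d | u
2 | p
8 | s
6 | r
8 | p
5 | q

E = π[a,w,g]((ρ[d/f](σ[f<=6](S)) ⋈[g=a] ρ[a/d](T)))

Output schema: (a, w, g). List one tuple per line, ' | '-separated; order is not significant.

Subexpression sizes:
  S → 4
  σ[f<=6](S) → 3
  ρ[d/f](σ[f<=6](S)) → 3
  T → 5
  ρ[a/d](T) → 5
  (ρ[d/f](σ[f<=6](S)) ⋈[g=a] ρ[a/d](T)) → 1
  π[a,w,g]((ρ[d/f](σ[f<=6](S)) ⋈[g=a] ρ[a/d](T))) → 1

== RESULT ==
a | w | g
6 | t | 6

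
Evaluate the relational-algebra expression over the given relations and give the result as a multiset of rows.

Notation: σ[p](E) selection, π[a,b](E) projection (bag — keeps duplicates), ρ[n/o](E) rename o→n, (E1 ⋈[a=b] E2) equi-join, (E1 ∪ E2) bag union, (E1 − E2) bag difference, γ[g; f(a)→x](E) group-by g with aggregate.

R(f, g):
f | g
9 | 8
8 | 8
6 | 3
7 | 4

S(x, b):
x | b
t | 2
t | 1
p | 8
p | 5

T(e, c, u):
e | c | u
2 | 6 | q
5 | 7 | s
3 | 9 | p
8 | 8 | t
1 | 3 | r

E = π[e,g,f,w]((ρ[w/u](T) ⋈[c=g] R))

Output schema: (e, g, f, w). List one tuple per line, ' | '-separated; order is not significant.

Row counts bottom-up:
  T → 5
  ρ[w/u](T) → 5
  R → 4
  (ρ[w/u](T) ⋈[c=g] R) → 3
  π[e,g,f,w]((ρ[w/u](T) ⋈[c=g] R)) → 3

== RESULT ==
e | g | f | w
1 | 3 | 6 | r
8 | 8 | 8 | t
8 | 8 | 9 | t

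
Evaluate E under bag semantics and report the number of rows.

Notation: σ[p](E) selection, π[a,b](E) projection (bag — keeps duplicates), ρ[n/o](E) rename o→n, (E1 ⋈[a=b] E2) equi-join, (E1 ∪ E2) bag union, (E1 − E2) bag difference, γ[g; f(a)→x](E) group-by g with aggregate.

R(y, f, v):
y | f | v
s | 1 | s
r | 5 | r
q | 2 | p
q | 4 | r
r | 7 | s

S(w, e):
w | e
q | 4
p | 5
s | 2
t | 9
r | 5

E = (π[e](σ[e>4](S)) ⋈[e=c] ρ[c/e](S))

Subexpression sizes:
  S → 5
  σ[e>4](S) → 3
  π[e](σ[e>4](S)) → 3
  S → 5
  ρ[c/e](S) → 5
  (π[e](σ[e>4](S)) ⋈[e=c] ρ[c/e](S)) → 5

|E| = 5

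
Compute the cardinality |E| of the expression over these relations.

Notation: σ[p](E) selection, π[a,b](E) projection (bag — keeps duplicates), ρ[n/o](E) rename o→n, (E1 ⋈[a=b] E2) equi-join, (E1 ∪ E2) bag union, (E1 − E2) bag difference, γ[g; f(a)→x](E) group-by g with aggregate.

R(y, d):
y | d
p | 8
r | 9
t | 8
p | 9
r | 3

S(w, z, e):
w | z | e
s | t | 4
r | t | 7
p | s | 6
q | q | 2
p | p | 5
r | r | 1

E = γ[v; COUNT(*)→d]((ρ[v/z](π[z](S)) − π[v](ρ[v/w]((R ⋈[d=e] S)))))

Stepwise |·|:
  S → 6
  π[z](S) → 6
  ρ[v/z](π[z](S)) → 6
  R → 5
  S → 6
  (R ⋈[d=e] S) → 0
  ρ[v/w]((R ⋈[d=e] S)) → 0
  π[v](ρ[v/w]((R ⋈[d=e] S))) → 0
  (ρ[v/z](π[z](S)) − π[v](ρ[v/w]((R ⋈[d=e] S)))) → 6
  γ[v; COUNT(*)→d]((ρ[v/z](π[z](S)) − π[v](ρ[v/w]((R ⋈[d=e] S))))) → 5

|E| = 5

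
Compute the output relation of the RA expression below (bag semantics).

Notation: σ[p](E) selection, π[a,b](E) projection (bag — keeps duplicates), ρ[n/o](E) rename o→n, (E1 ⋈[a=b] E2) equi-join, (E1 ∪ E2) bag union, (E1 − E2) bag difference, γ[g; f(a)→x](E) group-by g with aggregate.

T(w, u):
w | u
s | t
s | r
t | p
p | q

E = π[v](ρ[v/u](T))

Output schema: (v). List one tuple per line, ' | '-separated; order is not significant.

Per-node cardinality:
  T → 4
  ρ[v/u](T) → 4
  π[v](ρ[v/u](T)) → 4

== RESULT ==
v
p
q
r
t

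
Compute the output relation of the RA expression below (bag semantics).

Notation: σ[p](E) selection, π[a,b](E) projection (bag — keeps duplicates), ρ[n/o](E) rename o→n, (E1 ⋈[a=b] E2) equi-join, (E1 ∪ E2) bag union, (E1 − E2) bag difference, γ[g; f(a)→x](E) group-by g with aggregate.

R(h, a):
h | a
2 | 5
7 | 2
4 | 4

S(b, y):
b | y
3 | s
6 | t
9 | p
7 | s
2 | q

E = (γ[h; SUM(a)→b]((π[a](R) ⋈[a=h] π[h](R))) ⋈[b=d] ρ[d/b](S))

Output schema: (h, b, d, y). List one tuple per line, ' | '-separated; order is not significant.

Row counts bottom-up:
  R → 3
  π[a](R) → 3
  R → 3
  π[h](R) → 3
  (π[a](R) ⋈[a=h] π[h](R)) → 2
  γ[h; SUM(a)→b]((π[a](R) ⋈[a=h] π[h](R))) → 2
  S → 5
  ρ[d/b](S) → 5
  (γ[h; SUM(a)→b]((π[a](R) ⋈[a=h] π[h](R))) ⋈[b=d] ρ[d/b](S)) → 1

== RESULT ==
h | b | d | y
2 | 2 | 2 | q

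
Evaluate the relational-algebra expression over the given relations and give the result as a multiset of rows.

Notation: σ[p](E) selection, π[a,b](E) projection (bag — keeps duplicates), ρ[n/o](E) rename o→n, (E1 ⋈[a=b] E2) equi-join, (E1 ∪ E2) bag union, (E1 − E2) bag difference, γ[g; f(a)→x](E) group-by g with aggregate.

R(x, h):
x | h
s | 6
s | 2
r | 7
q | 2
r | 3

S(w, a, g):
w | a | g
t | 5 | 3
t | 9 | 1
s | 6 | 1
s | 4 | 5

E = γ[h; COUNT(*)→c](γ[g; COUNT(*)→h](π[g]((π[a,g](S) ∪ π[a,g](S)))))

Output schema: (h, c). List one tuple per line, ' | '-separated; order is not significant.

Per-node cardinality:
  S → 4
  π[a,g](S) → 4
  S → 4
  π[a,g](S) → 4
  (π[a,g](S) ∪ π[a,g](S)) → 8
  π[g]((π[a,g](S) ∪ π[a,g](S))) → 8
  γ[g; COUNT(*)→h](π[g]((π[a,g](S) ∪ π[a,g](S)))) → 3
  γ[h; COUNT(*)→c](γ[g; COUNT(*)→h](π[g]((π[a,g](S) ∪ π[a,g](S))))) → 2

== RESULT ==
h | c
2 | 2
4 | 1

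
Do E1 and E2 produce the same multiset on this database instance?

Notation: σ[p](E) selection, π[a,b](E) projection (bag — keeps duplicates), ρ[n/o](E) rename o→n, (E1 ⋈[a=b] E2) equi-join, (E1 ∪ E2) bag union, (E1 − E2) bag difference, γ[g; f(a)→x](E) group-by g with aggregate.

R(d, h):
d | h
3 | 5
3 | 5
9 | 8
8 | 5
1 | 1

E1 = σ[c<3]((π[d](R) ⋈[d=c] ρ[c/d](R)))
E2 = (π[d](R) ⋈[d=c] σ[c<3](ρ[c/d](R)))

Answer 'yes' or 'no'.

E1 subexpression sizes:
  R → 5
  π[d](R) → 5
  R → 5
  ρ[c/d](R) → 5
  (π[d](R) ⋈[d=c] ρ[c/d](R)) → 7
  σ[c<3]((π[d](R) ⋈[d=c] ρ[c/d](R))) → 1
E2 subexpression sizes:
  R → 5
  π[d](R) → 5
  R → 5
  ρ[c/d](R) → 5
  σ[c<3](ρ[c/d](R)) → 1
  (π[d](R) ⋈[d=c] σ[c<3](ρ[c/d](R))) → 1

E1 and E2 produce the same multiset:
d | c | h
1 | 1 | 1

yes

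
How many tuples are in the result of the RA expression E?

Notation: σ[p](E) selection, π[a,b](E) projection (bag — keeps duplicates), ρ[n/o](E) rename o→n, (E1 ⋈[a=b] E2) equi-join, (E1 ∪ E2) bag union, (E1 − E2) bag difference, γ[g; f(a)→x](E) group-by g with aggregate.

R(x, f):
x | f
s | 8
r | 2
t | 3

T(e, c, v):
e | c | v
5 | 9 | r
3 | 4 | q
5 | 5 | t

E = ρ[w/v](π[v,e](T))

Stepwise |·|:
  T → 3
  π[v,e](T) → 3
  ρ[w/v](π[v,e](T)) → 3

|E| = 3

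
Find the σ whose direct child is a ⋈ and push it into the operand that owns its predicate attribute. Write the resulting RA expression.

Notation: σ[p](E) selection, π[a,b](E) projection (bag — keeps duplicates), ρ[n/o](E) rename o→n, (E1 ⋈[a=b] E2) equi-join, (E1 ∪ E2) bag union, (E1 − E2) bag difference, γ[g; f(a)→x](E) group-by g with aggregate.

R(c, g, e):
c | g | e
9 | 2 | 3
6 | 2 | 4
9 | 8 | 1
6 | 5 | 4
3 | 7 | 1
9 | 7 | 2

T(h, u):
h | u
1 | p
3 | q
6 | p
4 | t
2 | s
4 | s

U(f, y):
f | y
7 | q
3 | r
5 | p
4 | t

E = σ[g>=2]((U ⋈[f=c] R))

σ filters on g, owned by the right side.
E' = (U ⋈[f=c] σ[g>=2](R))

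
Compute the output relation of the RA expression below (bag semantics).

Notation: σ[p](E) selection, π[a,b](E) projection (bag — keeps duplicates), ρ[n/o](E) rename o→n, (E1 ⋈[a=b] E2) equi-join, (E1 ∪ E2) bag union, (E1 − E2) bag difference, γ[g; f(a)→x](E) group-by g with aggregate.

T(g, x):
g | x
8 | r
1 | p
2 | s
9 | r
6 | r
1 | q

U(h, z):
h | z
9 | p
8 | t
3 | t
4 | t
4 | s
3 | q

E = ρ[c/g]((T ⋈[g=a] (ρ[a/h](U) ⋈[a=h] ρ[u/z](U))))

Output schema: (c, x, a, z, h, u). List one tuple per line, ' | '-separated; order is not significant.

Per-node cardinality:
  T → 6
  U → 6
  ρ[a/h](U) → 6
  U → 6
  ρ[u/z](U) → 6
  (ρ[a/h](U) ⋈[a=h] ρ[u/z](U)) → 10
  (T ⋈[g=a] (ρ[a/h](U) ⋈[a=h] ρ[u/z](U))) → 2
  ρ[c/g]((T ⋈[g=a] (ρ[a/h](U) ⋈[a=h] ρ[u/z](U)))) → 2

== RESULT ==
c | x | a | z | h | u
8 | r | 8 | t | 8 | t
9 | r | 9 | p | 9 | p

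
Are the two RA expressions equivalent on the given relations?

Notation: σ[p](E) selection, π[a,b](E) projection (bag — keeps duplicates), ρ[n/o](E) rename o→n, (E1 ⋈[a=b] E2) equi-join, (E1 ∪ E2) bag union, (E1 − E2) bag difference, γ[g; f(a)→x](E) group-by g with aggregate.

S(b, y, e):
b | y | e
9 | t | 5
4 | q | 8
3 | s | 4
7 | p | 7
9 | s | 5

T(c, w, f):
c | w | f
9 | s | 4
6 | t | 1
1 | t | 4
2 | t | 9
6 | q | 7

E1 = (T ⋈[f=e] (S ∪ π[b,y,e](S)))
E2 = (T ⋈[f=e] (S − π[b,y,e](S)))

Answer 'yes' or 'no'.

E1 per-node cardinality:
  T → 5
  S → 5
  S → 5
  π[b,y,e](S) → 5
  (S ∪ π[b,y,e](S)) → 10
  (T ⋈[f=e] (S ∪ π[b,y,e](S))) → 6
E2 per-node cardinality:
  T → 5
  S → 5
  S → 5
  π[b,y,e](S) → 5
  (S − π[b,y,e](S)) → 0
  (T ⋈[f=e] (S − π[b,y,e](S))) → 0

E1 result:
c | w | f | b | y | e
1 | t | 4 | 3 | s | 4
1 | t | 4 | 3 | s | 4
6 | q | 7 | 7 | p | 7
6 | q | 7 | 7 | p | 7
9 | s | 4 | 3 | s | 4
9 | s | 4 | 3 | s | 4
E2 result:
c | w | f | b | y | e
(0 rows)
Witness: (9, 's', 4, 3, 's', 4) appears 2× in E1 but 0× in E2.

no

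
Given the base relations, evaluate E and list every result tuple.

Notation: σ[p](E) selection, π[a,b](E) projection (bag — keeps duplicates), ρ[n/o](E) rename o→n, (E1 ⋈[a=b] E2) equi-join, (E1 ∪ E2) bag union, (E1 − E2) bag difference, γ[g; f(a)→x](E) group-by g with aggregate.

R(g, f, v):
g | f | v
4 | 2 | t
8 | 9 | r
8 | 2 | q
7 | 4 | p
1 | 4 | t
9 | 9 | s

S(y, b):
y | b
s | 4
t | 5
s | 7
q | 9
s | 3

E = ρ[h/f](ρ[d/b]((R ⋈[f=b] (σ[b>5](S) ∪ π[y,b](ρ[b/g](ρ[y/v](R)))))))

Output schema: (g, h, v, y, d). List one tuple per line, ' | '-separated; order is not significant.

Row counts bottom-up:
  R → 6
  S → 5
  σ[b>5](S) → 2
  R → 6
  ρ[y/v](R) → 6
  ρ[b/g](ρ[y/v](R)) → 6
  π[y,b](ρ[b/g](ρ[y/v](R))) → 6
  (σ[b>5](S) ∪ π[y,b](ρ[b/g](ρ[y/v](R)))) → 8
  (R ⋈[f=b] (σ[b>5](S) ∪ π[y,b](ρ[b/g](ρ[y/v](R))))) → 6
  ρ[d/b]((R ⋈[f=b] (σ[b>5](S) ∪ π[y,b](ρ[b/g](ρ[y/v](R)))))) → 6
  ρ[h/f](ρ[d/b]((R ⋈[f=b] (σ[b>5](S) ∪ π[y,b](ρ[b/g](ρ[y/v](R))))))) → 6

== RESULT ==
g | h | v | y | d
1 | 4 | t | t | 4
7 | 4 | p | t | 4
8 | 9 | r | q | 9
8 | 9 | r | s | 9
9 | 9 | s | q | 9
9 | 9 | s | s | 9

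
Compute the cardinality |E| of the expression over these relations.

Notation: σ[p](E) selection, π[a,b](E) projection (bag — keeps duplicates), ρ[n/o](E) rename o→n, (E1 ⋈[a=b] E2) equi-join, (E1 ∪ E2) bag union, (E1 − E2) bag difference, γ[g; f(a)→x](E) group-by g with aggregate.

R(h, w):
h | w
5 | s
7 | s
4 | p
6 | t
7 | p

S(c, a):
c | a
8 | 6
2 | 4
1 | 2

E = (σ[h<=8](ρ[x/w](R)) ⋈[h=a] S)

Stepwise |·|:
  R → 5
  ρ[x/w](R) → 5
  σ[h<=8](ρ[x/w](R)) → 5
  S → 3
  (σ[h<=8](ρ[x/w](R)) ⋈[h=a] S) → 2

|E| = 2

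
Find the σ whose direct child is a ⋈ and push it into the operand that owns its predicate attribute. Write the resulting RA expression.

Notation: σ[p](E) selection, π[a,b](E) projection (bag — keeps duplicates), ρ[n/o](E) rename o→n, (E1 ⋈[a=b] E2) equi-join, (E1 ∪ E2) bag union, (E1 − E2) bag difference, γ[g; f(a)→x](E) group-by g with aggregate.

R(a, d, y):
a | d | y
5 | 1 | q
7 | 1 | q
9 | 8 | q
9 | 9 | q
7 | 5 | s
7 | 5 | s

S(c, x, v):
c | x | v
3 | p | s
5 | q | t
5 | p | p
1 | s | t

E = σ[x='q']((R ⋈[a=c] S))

σ filters on x, owned by the right side.
E' = (R ⋈[a=c] σ[x='q'](S))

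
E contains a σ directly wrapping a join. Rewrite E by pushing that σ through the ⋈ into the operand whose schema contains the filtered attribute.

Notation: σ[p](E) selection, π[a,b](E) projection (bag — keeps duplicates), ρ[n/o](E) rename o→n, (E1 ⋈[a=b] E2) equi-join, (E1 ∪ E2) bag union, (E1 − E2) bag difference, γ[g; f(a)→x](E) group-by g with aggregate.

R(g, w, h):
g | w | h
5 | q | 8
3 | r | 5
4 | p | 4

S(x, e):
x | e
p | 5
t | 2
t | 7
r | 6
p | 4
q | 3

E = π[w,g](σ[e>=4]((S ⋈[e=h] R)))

σ filters on e, owned by the left side.
E' = π[w,g]((σ[e>=4](S) ⋈[e=h] R))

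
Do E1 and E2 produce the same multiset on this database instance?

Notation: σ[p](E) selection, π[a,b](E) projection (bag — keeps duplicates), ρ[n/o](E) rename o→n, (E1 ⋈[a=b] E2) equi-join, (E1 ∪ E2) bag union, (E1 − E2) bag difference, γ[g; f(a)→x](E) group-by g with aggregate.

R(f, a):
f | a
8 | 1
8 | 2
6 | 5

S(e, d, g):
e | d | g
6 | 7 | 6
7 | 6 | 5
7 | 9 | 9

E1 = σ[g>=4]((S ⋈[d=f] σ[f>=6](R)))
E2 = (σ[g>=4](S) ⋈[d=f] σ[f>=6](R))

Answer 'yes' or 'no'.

E1 per-node cardinality:
  S → 3
  R → 3
  σ[f>=6](R) → 3
  (S ⋈[d=f] σ[f>=6](R)) → 1
  σ[g>=4]((S ⋈[d=f] σ[f>=6](R))) → 1
E2 per-node cardinality:
  S → 3
  σ[g>=4](S) → 3
  R → 3
  σ[f>=6](R) → 3
  (σ[g>=4](S) ⋈[d=f] σ[f>=6](R)) → 1

E1 and E2 produce the same multiset:
e | d | g | f | a
7 | 6 | 5 | 6 | 5

yes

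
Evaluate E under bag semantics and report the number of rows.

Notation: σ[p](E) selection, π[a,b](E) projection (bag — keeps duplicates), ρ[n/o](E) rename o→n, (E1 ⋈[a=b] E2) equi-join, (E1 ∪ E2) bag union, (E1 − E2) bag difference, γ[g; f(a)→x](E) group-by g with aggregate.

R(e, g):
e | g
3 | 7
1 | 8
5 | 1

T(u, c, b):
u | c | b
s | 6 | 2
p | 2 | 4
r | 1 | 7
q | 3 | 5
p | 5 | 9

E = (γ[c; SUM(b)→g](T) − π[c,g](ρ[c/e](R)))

Subexpression sizes:
  T → 5
  γ[c; SUM(b)→g](T) → 5
  R → 3
  ρ[c/e](R) → 3
  π[c,g](ρ[c/e](R)) → 3
  (γ[c; SUM(b)→g](T) − π[c,g](ρ[c/e](R))) → 5

|E| = 5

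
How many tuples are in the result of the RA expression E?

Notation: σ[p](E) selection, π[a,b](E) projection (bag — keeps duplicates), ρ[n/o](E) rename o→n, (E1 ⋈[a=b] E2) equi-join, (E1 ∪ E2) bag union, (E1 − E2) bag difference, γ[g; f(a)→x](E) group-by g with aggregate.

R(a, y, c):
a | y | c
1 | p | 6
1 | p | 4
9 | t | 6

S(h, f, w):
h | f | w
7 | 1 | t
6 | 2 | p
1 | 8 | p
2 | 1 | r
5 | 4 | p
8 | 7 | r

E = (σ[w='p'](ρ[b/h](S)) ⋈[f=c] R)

Stepwise |·|:
  S → 6
  ρ[b/h](S) → 6
  σ[w='p'](ρ[b/h](S)) → 3
  R → 3
  (σ[w='p'](ρ[b/h](S)) ⋈[f=c] R) → 1

|E| = 1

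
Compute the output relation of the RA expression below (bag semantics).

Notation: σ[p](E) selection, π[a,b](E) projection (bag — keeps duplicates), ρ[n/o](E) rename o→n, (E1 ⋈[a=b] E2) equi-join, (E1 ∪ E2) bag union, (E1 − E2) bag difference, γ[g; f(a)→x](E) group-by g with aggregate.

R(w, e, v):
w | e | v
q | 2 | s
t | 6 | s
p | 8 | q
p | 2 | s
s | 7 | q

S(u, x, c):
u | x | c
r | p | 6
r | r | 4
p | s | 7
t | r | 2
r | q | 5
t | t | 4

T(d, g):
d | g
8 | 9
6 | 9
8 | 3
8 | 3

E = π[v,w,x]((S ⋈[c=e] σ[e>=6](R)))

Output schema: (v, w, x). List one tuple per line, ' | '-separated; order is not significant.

Per-node cardinality:
  S → 6
  R → 5
  σ[e>=6](R) → 3
  (S ⋈[c=e] σ[e>=6](R)) → 2
  π[v,w,x]((S ⋈[c=e] σ[e>=6](R))) → 2

== RESULT ==
v | w | x
q | s | s
s | t | p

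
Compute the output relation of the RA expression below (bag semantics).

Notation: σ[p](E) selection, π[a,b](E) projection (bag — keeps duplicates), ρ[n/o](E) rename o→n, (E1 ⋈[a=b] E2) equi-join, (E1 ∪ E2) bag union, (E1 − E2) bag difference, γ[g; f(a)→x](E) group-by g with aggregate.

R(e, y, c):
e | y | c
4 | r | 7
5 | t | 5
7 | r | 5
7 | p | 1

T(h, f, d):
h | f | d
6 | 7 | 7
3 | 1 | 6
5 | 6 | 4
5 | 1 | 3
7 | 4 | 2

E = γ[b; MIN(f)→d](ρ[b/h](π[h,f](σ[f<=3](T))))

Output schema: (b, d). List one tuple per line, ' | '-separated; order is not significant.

Per-node cardinality:
  T → 5
  σ[f<=3](T) → 2
  π[h,f](σ[f<=3](T)) → 2
  ρ[b/h](π[h,f](σ[f<=3](T))) → 2
  γ[b; MIN(f)→d](ρ[b/h](π[h,f](σ[f<=3](T)))) → 2

== RESULT ==
b | d
3 | 1
5 | 1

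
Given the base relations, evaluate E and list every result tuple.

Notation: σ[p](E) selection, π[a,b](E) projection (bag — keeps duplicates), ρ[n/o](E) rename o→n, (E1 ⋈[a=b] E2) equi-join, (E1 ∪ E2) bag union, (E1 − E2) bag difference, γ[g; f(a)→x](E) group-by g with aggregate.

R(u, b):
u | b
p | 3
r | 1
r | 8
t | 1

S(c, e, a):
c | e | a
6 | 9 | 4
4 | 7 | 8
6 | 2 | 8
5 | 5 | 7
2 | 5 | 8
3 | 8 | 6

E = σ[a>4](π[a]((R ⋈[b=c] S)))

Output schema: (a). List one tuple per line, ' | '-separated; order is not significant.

Subexpression sizes:
  R → 4
  S → 6
  (R ⋈[b=c] S) → 1
  π[a]((R ⋈[b=c] S)) → 1
  σ[a>4](π[a]((R ⋈[b=c] S))) → 1

== RESULT ==
a
6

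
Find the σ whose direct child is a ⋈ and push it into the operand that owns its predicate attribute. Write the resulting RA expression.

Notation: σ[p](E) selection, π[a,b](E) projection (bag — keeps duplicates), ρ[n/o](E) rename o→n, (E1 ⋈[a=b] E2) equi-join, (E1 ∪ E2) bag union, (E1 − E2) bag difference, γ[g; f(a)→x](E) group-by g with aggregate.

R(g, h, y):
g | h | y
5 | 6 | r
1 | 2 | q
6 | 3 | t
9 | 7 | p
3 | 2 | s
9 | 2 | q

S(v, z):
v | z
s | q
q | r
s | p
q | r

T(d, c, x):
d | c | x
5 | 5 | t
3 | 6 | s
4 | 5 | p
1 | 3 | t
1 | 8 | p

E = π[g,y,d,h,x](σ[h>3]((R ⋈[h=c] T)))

σ filters on h, owned by the left side.
E' = π[g,y,d,h,x]((σ[h>3](R) ⋈[h=c] T))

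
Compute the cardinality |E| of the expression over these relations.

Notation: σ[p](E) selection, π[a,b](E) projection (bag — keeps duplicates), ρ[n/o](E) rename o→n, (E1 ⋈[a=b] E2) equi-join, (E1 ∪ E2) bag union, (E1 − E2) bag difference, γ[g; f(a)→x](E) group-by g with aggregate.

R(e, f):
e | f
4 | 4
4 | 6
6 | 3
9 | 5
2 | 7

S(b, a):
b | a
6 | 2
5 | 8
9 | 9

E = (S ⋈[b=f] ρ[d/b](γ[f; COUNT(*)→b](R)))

Row counts bottom-up:
  S → 3
  R → 5
  γ[f; COUNT(*)→b](R) → 5
  ρ[d/b](γ[f; COUNT(*)→b](R)) → 5
  (S ⋈[b=f] ρ[d/b](γ[f; COUNT(*)→b](R))) → 2

|E| = 2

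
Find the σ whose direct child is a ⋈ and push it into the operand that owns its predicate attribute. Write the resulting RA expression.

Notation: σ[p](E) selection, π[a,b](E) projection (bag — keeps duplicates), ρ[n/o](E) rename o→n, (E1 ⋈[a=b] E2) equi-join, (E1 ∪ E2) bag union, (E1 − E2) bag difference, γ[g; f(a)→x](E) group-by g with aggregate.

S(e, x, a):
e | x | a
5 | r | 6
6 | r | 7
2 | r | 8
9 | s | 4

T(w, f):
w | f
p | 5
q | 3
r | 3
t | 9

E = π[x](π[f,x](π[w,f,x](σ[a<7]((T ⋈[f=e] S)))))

σ filters on a, owned by the right side.
E' = π[x](π[f,x](π[w,f,x]((T ⋈[f=e] σ[a<7](S)))))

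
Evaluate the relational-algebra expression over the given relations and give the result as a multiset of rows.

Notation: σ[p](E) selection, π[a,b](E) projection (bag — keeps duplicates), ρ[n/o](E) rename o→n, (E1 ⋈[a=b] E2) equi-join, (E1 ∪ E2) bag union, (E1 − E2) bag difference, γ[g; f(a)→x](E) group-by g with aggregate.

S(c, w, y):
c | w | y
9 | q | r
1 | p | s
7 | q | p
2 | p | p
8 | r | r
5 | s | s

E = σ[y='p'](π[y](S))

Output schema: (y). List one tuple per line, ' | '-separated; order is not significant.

Subexpression sizes:
  S → 6
  π[y](S) → 6
  σ[y='p'](π[y](S)) → 2

== RESULT ==
y
p
p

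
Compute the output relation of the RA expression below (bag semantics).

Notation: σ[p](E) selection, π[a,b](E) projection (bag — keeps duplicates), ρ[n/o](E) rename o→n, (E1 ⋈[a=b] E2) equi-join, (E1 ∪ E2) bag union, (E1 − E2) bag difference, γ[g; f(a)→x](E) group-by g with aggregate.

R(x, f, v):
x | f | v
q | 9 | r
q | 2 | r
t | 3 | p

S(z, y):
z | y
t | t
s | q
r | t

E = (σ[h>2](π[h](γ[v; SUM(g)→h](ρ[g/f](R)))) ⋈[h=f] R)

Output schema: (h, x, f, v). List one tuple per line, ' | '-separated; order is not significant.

Subexpression sizes:
  R → 3
  ρ[g/f](R) → 3
  γ[v; SUM(g)→h](ρ[g/f](R)) → 2
  π[h](γ[v; SUM(g)→h](ρ[g/f](R))) → 2
  σ[h>2](π[h](γ[v; SUM(g)→h](ρ[g/f](R)))) → 2
  R → 3
  (σ[h>2](π[h](γ[v; SUM(g)→h](ρ[g/f](R)))) ⋈[h=f] R) → 1

== RESULT ==
h | x | f | v
3 | t | 3 | p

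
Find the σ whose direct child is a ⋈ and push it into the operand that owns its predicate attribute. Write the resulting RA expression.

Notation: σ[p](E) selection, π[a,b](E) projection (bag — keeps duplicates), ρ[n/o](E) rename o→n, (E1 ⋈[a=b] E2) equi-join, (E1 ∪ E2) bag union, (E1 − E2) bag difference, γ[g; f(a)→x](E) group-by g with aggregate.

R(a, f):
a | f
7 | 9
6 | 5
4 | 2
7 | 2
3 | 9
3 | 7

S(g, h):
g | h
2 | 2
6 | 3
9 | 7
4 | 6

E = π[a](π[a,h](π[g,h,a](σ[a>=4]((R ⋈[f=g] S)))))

σ filters on a, owned by the left side.
E' = π[a](π[a,h](π[g,h,a]((σ[a>=4](R) ⋈[f=g] S))))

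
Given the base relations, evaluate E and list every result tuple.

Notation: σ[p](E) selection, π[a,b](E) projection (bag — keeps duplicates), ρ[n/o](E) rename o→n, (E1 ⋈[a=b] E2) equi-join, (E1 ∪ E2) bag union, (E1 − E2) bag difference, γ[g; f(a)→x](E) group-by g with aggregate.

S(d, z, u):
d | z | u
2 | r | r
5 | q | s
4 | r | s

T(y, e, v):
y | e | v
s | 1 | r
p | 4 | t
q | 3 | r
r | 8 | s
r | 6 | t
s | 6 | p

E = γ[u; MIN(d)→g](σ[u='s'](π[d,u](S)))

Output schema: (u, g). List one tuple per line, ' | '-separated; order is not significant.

Row counts bottom-up:
  S → 3
  π[d,u](S) → 3
  σ[u='s'](π[d,u](S)) → 2
  γ[u; MIN(d)→g](σ[u='s'](π[d,u](S))) → 1

== RESULT ==
u | g
s | 4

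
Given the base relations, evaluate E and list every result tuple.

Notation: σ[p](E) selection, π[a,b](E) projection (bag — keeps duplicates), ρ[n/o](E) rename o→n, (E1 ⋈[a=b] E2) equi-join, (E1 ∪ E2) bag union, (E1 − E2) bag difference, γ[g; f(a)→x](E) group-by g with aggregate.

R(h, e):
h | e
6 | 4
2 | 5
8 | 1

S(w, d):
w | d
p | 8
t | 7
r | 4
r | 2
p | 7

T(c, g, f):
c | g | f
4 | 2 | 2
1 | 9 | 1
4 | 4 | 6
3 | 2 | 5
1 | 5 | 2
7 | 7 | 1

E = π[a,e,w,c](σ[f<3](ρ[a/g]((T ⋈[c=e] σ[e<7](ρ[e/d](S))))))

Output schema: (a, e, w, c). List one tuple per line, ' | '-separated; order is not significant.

Stepwise |·|:
  T → 6
  S → 5
  ρ[e/d](S) → 5
  σ[e<7](ρ[e/d](S)) → 2
  (T ⋈[c=e] σ[e<7](ρ[e/d](S))) → 2
  ρ[a/g]((T ⋈[c=e] σ[e<7](ρ[e/d](S)))) → 2
  σ[f<3](ρ[a/g]((T ⋈[c=e] σ[e<7](ρ[e/d](S))))) → 1
  π[a,e,w,c](σ[f<3](ρ[a/g]((T ⋈[c=e] σ[e<7](ρ[e/d](S)))))) → 1

== RESULT ==
a | e | w | c
2 | 4 | r | 4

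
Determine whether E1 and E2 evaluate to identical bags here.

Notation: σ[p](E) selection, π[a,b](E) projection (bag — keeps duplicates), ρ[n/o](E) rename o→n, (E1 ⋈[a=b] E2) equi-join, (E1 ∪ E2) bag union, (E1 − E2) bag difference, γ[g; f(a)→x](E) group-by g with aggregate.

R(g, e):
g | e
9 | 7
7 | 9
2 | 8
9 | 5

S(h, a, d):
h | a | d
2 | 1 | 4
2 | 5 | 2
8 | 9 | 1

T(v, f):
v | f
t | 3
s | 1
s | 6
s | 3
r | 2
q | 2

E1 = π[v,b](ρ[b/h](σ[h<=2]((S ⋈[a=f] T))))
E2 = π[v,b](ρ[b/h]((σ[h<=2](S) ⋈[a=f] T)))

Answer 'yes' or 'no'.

E1 per-node cardinality:
  S → 3
  T → 6
  (S ⋈[a=f] T) → 1
  σ[h<=2]((S ⋈[a=f] T)) → 1
  ρ[b/h](σ[h<=2]((S ⋈[a=f] T))) → 1
  π[v,b](ρ[b/h](σ[h<=2]((S ⋈[a=f] T)))) → 1
E2 per-node cardinality:
  S → 3
  σ[h<=2](S) → 2
  T → 6
  (σ[h<=2](S) ⋈[a=f] T) → 1
  ρ[b/h]((σ[h<=2](S) ⋈[a=f] T)) → 1
  π[v,b](ρ[b/h]((σ[h<=2](S) ⋈[a=f] T))) → 1

E1 and E2 produce the same multiset:
v | b
s | 2

yes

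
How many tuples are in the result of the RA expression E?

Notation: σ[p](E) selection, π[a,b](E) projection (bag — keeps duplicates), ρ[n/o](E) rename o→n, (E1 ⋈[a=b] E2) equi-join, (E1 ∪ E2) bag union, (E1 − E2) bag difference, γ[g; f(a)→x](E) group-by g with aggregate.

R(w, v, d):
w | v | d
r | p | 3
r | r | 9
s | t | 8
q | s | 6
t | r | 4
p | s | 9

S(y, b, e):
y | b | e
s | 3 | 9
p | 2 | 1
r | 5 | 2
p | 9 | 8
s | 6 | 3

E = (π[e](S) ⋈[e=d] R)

Per-node cardinality:
  S → 5
  π[e](S) → 5
  R → 6
  (π[e](S) ⋈[e=d] R) → 4

|E| = 4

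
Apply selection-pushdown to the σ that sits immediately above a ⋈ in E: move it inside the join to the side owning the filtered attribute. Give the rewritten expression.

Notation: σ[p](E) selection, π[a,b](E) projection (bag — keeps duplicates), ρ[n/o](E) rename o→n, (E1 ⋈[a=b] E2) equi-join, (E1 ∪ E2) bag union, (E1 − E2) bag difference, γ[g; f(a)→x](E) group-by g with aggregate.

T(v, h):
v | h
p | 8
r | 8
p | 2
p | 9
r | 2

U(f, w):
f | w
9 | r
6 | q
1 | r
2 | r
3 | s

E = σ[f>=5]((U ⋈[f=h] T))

σ filters on f, owned by the left side.
E' = (σ[f>=5](U) ⋈[f=h] T)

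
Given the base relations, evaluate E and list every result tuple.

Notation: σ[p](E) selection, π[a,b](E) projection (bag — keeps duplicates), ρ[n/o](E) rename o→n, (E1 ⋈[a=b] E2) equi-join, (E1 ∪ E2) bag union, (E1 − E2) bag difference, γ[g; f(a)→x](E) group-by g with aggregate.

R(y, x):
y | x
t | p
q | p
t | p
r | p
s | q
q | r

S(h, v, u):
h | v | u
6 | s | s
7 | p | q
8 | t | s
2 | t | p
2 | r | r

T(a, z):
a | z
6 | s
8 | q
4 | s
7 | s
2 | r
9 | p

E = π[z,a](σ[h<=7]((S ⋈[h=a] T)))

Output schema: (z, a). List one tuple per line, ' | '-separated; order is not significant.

Row counts bottom-up:
  S → 5
  T → 6
  (S ⋈[h=a] T) → 5
  σ[h<=7]((S ⋈[h=a] T)) → 4
  π[z,a](σ[h<=7]((S ⋈[h=a] T))) → 4

== RESULT ==
z | a
r | 2
r | 2
s | 6
s | 7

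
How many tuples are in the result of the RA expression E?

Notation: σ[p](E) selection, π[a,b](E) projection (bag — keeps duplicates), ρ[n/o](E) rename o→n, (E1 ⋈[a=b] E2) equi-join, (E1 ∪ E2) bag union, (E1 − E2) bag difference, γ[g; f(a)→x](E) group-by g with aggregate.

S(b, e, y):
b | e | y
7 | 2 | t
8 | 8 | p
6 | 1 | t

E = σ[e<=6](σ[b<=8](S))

Stepwise |·|:
  S → 3
  σ[b<=8](S) → 3
  σ[e<=6](σ[b<=8](S)) → 2

|E| = 2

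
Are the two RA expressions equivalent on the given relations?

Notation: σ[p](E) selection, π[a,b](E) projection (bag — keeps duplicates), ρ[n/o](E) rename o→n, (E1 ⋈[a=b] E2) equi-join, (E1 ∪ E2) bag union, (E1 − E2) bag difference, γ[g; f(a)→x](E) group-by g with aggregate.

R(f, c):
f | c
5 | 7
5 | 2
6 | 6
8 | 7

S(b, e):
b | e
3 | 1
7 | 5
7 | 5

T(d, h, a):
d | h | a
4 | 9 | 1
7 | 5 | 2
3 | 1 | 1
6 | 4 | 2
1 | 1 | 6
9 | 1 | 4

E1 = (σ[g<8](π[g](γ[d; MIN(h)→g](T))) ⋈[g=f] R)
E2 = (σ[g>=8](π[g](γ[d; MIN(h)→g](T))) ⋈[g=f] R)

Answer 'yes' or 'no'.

E1 subexpression sizes:
  T → 6
  γ[d; MIN(h)→g](T) → 6
  π[g](γ[d; MIN(h)→g](T)) → 6
  σ[g<8](π[g](γ[d; MIN(h)→g](T))) → 5
  R → 4
  (σ[g<8](π[g](γ[d; MIN(h)→g](T))) ⋈[g=f] R) → 2
E2 subexpression sizes:
  T → 6
  γ[d; MIN(h)→g](T) → 6
  π[g](γ[d; MIN(h)→g](T)) → 6
  σ[g>=8](π[g](γ[d; MIN(h)→g](T))) → 1
  R → 4
  (σ[g>=8](π[g](γ[d; MIN(h)→g](T))) ⋈[g=f] R) → 0

E1 result:
g | f | c
5 | 5 | 2
5 | 5 | 7
E2 result:
g | f | c
(0 rows)
Witness: (5, 5, 7) appears 1× in E1 but 0× in E2.

no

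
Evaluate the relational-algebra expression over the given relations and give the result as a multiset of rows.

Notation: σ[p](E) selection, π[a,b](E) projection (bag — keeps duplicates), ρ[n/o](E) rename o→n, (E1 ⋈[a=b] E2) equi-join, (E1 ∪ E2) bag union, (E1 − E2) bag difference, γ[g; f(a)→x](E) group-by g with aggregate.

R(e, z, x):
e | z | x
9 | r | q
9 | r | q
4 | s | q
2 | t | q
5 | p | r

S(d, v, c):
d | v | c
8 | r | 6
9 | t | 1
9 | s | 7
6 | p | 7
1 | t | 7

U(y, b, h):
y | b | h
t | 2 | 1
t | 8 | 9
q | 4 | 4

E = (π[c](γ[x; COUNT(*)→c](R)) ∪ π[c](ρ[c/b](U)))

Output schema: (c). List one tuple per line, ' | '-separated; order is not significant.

Stepwise |·|:
  R → 5
  γ[x; COUNT(*)→c](R) → 2
  π[c](γ[x; COUNT(*)→c](R)) → 2
  U → 3
  ρ[c/b](U) → 3
  π[c](ρ[c/b](U)) → 3
  (π[c](γ[x; COUNT(*)→c](R)) ∪ π[c](ρ[c/b](U))) → 5

== RESULT ==
c
1
2
4
4
8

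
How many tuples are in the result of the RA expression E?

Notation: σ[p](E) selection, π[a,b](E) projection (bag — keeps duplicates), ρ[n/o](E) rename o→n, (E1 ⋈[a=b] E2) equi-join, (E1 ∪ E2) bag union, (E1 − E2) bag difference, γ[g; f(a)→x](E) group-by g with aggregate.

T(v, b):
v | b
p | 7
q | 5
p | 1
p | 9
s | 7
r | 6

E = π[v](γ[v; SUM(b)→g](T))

Per-node cardinality:
  T → 6
  γ[v; SUM(b)→g](T) → 4
  π[v](γ[v; SUM(b)→g](T)) → 4

|E| = 4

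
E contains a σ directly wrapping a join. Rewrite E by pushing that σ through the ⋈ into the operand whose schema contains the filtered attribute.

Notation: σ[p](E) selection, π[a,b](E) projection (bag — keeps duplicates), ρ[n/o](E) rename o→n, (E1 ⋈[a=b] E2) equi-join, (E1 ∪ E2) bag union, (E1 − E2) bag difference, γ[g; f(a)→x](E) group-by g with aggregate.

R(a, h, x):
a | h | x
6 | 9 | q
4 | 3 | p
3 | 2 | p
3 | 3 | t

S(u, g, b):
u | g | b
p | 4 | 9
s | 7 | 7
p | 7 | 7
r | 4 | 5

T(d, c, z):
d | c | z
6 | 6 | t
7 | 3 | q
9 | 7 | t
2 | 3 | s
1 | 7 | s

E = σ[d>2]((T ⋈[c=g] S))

σ filters on d, owned by the left side.
E' = (σ[d>2](T) ⋈[c=g] S)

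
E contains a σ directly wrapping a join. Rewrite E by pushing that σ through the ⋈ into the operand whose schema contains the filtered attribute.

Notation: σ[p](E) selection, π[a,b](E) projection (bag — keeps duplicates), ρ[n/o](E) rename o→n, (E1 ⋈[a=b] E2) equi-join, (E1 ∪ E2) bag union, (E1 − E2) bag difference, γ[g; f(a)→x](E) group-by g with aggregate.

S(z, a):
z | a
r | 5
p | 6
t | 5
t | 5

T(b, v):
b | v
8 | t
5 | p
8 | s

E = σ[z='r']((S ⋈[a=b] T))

σ filters on z, owned by the left side.
E' = (σ[z='r'](S) ⋈[a=b] T)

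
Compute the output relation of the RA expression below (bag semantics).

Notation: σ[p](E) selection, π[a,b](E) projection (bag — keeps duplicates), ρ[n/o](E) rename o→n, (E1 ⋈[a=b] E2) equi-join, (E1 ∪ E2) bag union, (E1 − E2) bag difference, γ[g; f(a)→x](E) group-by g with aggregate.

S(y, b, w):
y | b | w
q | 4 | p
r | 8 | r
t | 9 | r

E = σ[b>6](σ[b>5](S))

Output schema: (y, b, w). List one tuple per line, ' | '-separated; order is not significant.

Per-node cardinality:
  S → 3
  σ[b>5](S) → 2
  σ[b>6](σ[b>5](S)) → 2

== RESULT ==
y | b | w
r | 8 | r
t | 9 | r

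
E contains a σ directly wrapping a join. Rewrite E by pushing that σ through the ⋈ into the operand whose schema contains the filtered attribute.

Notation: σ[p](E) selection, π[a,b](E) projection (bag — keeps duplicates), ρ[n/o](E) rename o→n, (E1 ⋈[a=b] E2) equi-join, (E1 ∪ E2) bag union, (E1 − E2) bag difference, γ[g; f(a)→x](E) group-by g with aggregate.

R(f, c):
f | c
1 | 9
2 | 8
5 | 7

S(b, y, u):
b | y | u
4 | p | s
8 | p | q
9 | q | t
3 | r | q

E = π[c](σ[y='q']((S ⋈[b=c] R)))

σ filters on y, owned by the left side.
E' = π[c]((σ[y='q'](S) ⋈[b=c] R))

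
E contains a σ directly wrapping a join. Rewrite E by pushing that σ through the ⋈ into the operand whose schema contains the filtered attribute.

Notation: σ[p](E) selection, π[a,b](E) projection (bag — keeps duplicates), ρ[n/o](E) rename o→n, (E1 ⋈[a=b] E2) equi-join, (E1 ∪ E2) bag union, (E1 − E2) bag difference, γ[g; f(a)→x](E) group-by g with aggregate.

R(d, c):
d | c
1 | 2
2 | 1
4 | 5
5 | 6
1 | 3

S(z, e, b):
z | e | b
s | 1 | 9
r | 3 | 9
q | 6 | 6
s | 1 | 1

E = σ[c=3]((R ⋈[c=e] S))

σ filters on c, owned by the left side.
E' = (σ[c=3](R) ⋈[c=e] S)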